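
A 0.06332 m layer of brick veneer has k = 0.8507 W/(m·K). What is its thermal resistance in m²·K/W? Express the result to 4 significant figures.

R = L/k = 0.06332/0.8507 = 0.074433 m²·K/W

0.07443 m²·K/W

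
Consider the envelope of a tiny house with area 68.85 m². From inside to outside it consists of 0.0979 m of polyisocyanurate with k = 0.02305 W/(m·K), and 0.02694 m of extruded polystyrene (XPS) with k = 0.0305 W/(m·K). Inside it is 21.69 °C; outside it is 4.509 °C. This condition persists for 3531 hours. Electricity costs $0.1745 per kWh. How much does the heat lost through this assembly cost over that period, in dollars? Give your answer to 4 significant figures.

142.1 dollars

0.0979/0.02305 = 4.2473
0.02694/0.0305 = 0.88328
R_total = 4.2473 + 0.88328 = 5.1306 m²·K/W
Q = 68.85 × (21.69 − 4.509) / 5.1306 = 230.56 W
E = 230.56 W × 3531 h / 1000 = 814.11 kWh
Cost = 814.11 × 0.1745 = $142.06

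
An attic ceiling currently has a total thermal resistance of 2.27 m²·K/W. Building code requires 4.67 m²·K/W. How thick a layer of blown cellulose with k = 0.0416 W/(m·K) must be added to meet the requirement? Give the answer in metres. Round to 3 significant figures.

ΔR = 4.67 − 2.27 = 2.4 m²·K/W
L = ΔR × k = 2.4 × 0.0416 = 0.09984 m

0.0998 m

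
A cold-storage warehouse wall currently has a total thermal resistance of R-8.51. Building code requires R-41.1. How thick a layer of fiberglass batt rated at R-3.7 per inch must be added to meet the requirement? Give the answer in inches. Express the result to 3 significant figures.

ΔR = 41.1 − 8.51 = 32.59 ft²·°F·h/BTU
L = ΔR / (R/in) = 32.59/3.7 = 8.808 in

8.81 in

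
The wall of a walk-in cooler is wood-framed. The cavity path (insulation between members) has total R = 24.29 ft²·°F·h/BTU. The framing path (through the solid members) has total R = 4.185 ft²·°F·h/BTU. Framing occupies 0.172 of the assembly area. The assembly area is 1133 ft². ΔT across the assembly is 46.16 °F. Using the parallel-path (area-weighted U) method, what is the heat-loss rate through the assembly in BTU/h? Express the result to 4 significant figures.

3932 BTU/h

U_eff = 0.828/24.29 + 0.172/4.185 = 0.034088 + 0.041099 = 0.075187
R_eff = 1/U_eff = 13.3 ft²·°F·h/BTU
Q = 1133 × 46.16 / 13.3 = 3932.2 BTU/h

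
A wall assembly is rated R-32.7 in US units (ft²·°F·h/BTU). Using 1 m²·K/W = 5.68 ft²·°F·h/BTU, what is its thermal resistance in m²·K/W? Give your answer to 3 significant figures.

R_SI = 32.7/5.68 = 5.757

5.76 m²·K/W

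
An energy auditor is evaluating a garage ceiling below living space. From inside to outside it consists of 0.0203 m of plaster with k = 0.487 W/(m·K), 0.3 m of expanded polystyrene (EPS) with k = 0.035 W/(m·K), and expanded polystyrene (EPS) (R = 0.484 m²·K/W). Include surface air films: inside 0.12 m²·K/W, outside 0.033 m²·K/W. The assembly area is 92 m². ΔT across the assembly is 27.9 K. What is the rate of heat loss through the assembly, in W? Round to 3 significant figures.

277 W

0.0203/0.487 = 0.04168
0.3/0.035 = 8.571
R_total = 0.12 + 0.04168 + 8.571 + 0.484 + 0.033 = 9.25 m²·K/W
Q = A·ΔT/R = 92 × 27.9 / 9.25 = 277.5 W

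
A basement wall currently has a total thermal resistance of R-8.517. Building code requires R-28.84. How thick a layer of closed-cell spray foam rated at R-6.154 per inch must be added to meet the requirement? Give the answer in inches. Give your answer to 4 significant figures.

ΔR = 28.84 − 8.517 = 20.323 ft²·°F·h/BTU
L = ΔR / (R/in) = 20.323/6.154 = 3.3024 in

3.302 in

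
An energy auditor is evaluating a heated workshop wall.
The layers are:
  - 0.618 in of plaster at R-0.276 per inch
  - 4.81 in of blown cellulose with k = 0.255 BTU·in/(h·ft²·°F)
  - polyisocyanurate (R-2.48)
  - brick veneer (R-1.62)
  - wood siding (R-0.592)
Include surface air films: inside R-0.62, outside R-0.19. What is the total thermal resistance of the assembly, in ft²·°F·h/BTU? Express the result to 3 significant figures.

24.5 ft²·°F·h/BTU

0.618 × 0.276 = 0.1706
4.81/0.255 = 18.86
R_total = 0.62 + 0.1706 + 18.86 + 2.48 + 1.62 + 0.592 + 0.19 = 24.54 ft²·°F·h/BTU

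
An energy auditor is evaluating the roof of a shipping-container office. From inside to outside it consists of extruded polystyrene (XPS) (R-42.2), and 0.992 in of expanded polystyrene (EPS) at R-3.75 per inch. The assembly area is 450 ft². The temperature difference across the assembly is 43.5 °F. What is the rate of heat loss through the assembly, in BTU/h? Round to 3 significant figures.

426 BTU/h

0.992 × 3.75 = 3.72
R_total = 42.2 + 3.72 = 45.92 ft²·°F·h/BTU
Q = A·ΔT/R = 450 × 43.5 / 45.92 = 426.3 BTU/h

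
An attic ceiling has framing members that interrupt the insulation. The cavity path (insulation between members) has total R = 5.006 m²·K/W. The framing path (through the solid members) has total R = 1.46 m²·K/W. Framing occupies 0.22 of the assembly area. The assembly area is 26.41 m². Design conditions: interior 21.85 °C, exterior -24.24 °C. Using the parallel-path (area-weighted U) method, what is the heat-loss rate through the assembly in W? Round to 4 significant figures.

U_eff = 0.78/5.006 + 0.22/1.46 = 0.15581 + 0.15068 = 0.3065
R_eff = 1/U_eff = 3.2627 m²·K/W
Q = 26.41 × (21.85 − (-24.24)) / 3.2627 = 373.08 W

373.1 W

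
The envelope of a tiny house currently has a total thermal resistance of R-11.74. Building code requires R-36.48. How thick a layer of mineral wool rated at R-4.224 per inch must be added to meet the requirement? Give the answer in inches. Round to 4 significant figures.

5.857 in

ΔR = 36.48 − 11.74 = 24.74 ft²·°F·h/BTU
L = ΔR / (R/in) = 24.74/4.224 = 5.857 in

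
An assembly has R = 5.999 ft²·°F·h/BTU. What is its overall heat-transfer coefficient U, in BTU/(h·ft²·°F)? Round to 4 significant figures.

0.1667 BTU/(h·ft²·°F)

U = 1/R = 1/5.999 = 0.16669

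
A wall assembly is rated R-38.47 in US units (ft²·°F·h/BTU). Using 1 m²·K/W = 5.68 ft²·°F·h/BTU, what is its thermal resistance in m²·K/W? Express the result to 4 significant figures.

6.773 m²·K/W

R_SI = 38.47/5.68 = 6.7729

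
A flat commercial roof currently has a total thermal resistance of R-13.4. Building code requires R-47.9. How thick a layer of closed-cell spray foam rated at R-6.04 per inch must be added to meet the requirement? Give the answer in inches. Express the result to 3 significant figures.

ΔR = 47.9 − 13.4 = 34.5 ft²·°F·h/BTU
L = ΔR / (R/in) = 34.5/6.04 = 5.712 in

5.71 in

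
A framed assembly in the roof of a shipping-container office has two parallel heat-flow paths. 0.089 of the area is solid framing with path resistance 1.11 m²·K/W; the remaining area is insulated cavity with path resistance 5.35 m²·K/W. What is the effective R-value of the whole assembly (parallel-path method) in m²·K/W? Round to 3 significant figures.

U_eff = 0.911/5.35 + 0.089/1.11 = 0.1703 + 0.08018 = 0.2505
R_eff = 1/U_eff = 3.993 m²·K/W

3.99 m²·K/W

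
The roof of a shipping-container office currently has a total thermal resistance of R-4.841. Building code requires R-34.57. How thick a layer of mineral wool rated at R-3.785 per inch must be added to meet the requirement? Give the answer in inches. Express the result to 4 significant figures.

ΔR = 34.57 − 4.841 = 29.729 ft²·°F·h/BTU
L = ΔR / (R/in) = 29.729/3.785 = 7.8544 in

7.854 in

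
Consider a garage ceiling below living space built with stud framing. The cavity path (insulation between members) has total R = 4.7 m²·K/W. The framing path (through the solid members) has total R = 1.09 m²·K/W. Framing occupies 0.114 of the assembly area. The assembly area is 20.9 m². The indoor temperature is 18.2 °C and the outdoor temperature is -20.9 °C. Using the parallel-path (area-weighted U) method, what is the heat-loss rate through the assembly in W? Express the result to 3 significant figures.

U_eff = 0.886/4.7 + 0.114/1.09 = 0.1885 + 0.1046 = 0.2931
R_eff = 1/U_eff = 3.412 m²·K/W
Q = 20.9 × (18.2 − (-20.9)) / 3.412 = 239.5 W

240 W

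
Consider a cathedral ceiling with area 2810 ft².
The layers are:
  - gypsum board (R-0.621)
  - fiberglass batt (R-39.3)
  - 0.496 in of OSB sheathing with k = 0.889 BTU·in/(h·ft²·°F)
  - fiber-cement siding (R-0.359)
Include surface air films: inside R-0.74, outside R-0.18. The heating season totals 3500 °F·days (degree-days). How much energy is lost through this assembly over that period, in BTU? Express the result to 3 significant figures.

5650000 BTU

0.496/0.889 = 0.5579
R_total = 0.74 + 0.621 + 39.3 + 0.5579 + 0.359 + 0.18 = 41.76 ft²·°F·h/BTU
E = A × HDD × 24 / R = 2810 × 3500 × 24 / 41.76 = 5653000 BTU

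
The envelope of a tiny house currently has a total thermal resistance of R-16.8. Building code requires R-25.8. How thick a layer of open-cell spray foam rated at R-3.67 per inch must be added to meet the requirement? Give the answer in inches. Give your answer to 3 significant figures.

2.45 in

ΔR = 25.8 − 16.8 = 9 ft²·°F·h/BTU
L = ΔR / (R/in) = 9/3.67 = 2.452 in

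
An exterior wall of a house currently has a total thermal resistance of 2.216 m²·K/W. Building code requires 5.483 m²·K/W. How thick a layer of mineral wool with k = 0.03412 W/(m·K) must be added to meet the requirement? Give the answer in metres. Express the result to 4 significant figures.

0.1115 m

ΔR = 5.483 − 2.216 = 3.267 m²·K/W
L = ΔR × k = 3.267 × 0.03412 = 0.11147 m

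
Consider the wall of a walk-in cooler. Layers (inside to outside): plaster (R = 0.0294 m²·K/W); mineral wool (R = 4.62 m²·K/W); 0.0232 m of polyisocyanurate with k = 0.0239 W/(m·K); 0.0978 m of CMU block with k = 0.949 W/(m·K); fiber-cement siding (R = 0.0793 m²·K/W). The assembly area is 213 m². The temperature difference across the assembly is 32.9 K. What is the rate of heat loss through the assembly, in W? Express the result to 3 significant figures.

1210 W

0.0232/0.0239 = 0.9707
0.0978/0.949 = 0.1031
R_total = 0.0294 + 4.62 + 0.9707 + 0.1031 + 0.0793 = 5.802 m²·K/W
Q = A·ΔT/R = 213 × 32.9 / 5.802 = 1208 W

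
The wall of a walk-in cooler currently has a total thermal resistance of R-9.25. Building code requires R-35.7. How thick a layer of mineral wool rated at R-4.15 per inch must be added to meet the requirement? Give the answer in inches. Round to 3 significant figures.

ΔR = 35.7 − 9.25 = 26.45 ft²·°F·h/BTU
L = ΔR / (R/in) = 26.45/4.15 = 6.373 in

6.37 in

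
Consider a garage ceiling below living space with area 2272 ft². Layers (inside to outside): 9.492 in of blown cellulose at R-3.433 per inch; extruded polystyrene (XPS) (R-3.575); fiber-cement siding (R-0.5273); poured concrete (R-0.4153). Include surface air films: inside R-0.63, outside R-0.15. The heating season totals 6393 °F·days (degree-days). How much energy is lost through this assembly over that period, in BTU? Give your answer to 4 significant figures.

9.492 × 3.433 = 32.586
R_total = 0.63 + 32.586 + 3.575 + 0.5273 + 0.4153 + 0.15 = 37.884 ft²·°F·h/BTU
E = A × HDD × 24 / R = 2272 × 6393 × 24 / 37.884 = 9201800 BTU

9202000 BTU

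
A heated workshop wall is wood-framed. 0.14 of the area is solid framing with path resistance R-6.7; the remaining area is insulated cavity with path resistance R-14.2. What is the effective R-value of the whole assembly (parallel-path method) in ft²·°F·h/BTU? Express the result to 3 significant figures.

U_eff = 0.86/14.2 + 0.14/6.7 = 0.06056 + 0.0209 = 0.08146
R_eff = 1/U_eff = 12.28 ft²·°F·h/BTU

12.3 ft²·°F·h/BTU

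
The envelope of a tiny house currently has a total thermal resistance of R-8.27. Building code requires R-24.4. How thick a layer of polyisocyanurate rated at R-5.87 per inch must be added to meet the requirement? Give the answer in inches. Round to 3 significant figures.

ΔR = 24.4 − 8.27 = 16.13 ft²·°F·h/BTU
L = ΔR / (R/in) = 16.13/5.87 = 2.748 in

2.75 in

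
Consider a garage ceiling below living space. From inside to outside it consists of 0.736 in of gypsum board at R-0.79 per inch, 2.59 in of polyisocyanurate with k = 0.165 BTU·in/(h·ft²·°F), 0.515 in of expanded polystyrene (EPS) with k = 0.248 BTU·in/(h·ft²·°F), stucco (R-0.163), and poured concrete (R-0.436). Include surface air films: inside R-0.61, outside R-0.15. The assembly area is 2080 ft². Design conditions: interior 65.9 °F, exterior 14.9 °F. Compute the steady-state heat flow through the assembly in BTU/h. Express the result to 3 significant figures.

0.736 × 0.79 = 0.5814
2.59/0.165 = 15.7
0.515/0.248 = 2.077
R_total = 0.61 + 0.5814 + 15.7 + 2.077 + 0.163 + 0.436 + 0.15 = 19.71 ft²·°F·h/BTU
Q = A·ΔT/R = 2080 × (65.9 − 14.9) / 19.71 = 5381 BTU/h

5380 BTU/h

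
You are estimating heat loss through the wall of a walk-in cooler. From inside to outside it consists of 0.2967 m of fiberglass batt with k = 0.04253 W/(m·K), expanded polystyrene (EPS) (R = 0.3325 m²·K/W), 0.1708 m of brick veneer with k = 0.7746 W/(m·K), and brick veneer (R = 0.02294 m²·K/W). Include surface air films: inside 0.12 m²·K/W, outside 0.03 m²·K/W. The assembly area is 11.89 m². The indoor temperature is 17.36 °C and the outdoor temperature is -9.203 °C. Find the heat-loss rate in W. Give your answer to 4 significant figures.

0.2967/0.04253 = 6.9763
0.1708/0.7746 = 0.2205
R_total = 0.12 + 6.9763 + 0.3325 + 0.2205 + 0.02294 + 0.03 = 7.7022 m²·K/W
Q = A·ΔT/R = 11.89 × (17.36 − (-9.203)) / 7.7022 = 41.006 W

41.01 W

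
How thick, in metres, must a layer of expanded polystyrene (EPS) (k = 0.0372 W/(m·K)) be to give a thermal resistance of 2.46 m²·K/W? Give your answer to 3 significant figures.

0.0915 m

L = R·k = 2.46 × 0.0372 = 0.09151 m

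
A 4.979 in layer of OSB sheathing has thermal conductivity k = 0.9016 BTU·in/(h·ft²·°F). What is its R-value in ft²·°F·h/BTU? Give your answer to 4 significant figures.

5.522 ft²·°F·h/BTU

R = L/k = 4.979/0.9016 = 5.5224 ft²·°F·h/BTU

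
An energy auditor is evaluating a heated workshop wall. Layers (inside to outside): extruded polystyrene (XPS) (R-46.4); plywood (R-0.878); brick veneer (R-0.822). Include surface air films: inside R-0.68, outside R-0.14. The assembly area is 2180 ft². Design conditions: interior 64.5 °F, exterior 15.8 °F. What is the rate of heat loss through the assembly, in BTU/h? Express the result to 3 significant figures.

R_total = 0.68 + 46.4 + 0.878 + 0.822 + 0.14 = 48.92 ft²·°F·h/BTU
Q = A·ΔT/R = 2180 × (64.5 − 15.8) / 48.92 = 2170 BTU/h

2170 BTU/h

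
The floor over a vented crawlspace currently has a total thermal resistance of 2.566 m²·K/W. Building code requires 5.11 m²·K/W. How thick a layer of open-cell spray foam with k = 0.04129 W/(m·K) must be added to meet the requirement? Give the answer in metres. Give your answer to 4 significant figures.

ΔR = 5.11 − 2.566 = 2.544 m²·K/W
L = ΔR × k = 2.544 × 0.04129 = 0.10504 m

0.1050 m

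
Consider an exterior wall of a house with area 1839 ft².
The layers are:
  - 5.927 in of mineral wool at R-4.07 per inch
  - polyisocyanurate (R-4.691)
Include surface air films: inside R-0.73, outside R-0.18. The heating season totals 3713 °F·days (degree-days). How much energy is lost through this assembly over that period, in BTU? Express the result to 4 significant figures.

5.927 × 4.07 = 24.123
R_total = 0.73 + 24.123 + 4.691 + 0.18 = 29.724 ft²·°F·h/BTU
E = A × HDD × 24 / R = 1839 × 3713 × 24 / 29.724 = 5513300 BTU

5513000 BTU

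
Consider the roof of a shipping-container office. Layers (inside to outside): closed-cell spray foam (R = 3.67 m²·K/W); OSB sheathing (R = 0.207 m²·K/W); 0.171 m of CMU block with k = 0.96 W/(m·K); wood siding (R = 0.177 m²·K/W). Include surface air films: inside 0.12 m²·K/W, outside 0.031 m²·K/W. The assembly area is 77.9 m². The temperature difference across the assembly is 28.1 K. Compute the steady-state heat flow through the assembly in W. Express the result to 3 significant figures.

0.171/0.96 = 0.1781
R_total = 0.12 + 3.67 + 0.207 + 0.1781 + 0.177 + 0.031 = 4.383 m²·K/W
Q = A·ΔT/R = 77.9 × 28.1 / 4.383 = 499.4 W

499 W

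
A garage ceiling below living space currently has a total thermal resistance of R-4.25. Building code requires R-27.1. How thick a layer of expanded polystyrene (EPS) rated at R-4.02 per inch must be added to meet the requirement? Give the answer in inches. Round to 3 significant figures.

5.68 in

ΔR = 27.1 − 4.25 = 22.85 ft²·°F·h/BTU
L = ΔR / (R/in) = 22.85/4.02 = 5.684 in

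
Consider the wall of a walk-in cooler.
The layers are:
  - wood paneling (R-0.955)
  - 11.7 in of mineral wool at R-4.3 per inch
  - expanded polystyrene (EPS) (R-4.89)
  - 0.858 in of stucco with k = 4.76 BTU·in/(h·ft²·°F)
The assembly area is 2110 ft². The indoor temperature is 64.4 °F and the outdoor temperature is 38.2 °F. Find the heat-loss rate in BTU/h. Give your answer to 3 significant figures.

11.7 × 4.3 = 50.31
0.858/4.76 = 0.1803
R_total = 0.955 + 50.31 + 4.89 + 0.1803 = 56.34 ft²·°F·h/BTU
Q = A·ΔT/R = 2110 × (64.4 − 38.2) / 56.34 = 981.3 BTU/h

981 BTU/h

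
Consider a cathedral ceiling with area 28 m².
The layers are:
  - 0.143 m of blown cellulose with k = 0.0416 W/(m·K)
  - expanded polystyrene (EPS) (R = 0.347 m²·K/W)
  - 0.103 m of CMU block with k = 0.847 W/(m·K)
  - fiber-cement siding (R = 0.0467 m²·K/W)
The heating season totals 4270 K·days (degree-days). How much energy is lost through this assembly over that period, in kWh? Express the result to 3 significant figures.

0.143/0.0416 = 3.438
0.103/0.847 = 0.1216
R_total = 3.438 + 0.347 + 0.1216 + 0.0467 = 3.953 m²·K/W
E = A × HDD × 24 / R / 1000 = 28 × 4270 × 24 / 3.953 / 1000 = 725.9 kWh

726 kWh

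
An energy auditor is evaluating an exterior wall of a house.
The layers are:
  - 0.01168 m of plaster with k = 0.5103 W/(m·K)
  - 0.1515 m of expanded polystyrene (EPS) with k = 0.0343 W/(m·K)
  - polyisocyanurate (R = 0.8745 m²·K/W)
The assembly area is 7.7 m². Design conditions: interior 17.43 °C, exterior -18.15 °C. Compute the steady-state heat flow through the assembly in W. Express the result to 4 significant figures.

0.01168/0.5103 = 0.022888
0.1515/0.0343 = 4.4169
R_total = 0.022888 + 4.4169 + 0.8745 = 5.3143 m²·K/W
Q = A·ΔT/R = 7.7 × (17.43 − (-18.15)) / 5.3143 = 51.553 W

51.55 W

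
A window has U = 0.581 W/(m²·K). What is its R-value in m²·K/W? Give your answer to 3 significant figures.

1.72 m²·K/W

R = 1/U = 1/0.581 = 1.721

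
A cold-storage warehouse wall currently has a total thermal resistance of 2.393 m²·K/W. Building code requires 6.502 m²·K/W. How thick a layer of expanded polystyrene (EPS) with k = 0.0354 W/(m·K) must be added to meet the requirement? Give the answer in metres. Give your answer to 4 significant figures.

0.1455 m

ΔR = 6.502 − 2.393 = 4.109 m²·K/W
L = ΔR × k = 4.109 × 0.0354 = 0.14546 m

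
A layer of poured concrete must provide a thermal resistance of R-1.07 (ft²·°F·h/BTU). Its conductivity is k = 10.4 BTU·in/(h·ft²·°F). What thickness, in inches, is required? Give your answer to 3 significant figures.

L = R × k = 1.07 × 10.4 = 11.13 in

11.1 in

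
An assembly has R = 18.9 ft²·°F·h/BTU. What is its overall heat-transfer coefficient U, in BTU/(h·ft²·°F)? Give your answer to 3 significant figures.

U = 1/R = 1/18.9 = 0.05291

0.0529 BTU/(h·ft²·°F)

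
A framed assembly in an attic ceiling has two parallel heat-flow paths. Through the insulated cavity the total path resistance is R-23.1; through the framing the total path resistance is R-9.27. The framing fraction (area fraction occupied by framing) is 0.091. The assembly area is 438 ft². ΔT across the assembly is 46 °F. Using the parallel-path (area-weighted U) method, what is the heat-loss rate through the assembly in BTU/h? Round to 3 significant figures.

991 BTU/h

U_eff = 0.909/23.1 + 0.091/9.27 = 0.03935 + 0.009817 = 0.04917
R_eff = 1/U_eff = 20.34 ft²·°F·h/BTU
Q = 438 × 46 / 20.34 = 990.6 BTU/h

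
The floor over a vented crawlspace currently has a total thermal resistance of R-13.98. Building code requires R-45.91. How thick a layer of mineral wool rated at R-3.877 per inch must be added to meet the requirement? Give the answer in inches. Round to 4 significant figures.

ΔR = 45.91 − 13.98 = 31.93 ft²·°F·h/BTU
L = ΔR / (R/in) = 31.93/3.877 = 8.2357 in

8.236 in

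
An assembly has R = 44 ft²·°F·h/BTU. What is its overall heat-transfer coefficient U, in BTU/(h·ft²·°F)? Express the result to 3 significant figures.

U = 1/R = 1/44 = 0.02273

0.0227 BTU/(h·ft²·°F)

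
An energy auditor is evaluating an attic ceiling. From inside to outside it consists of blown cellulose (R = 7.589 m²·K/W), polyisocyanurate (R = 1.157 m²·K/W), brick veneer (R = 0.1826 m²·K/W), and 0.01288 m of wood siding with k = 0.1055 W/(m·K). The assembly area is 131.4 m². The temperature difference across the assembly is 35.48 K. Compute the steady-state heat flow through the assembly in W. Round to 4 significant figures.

0.01288/0.1055 = 0.12209
R_total = 7.589 + 1.157 + 0.1826 + 0.12209 = 9.0507 m²·K/W
Q = A·ΔT/R = 131.4 × 35.48 / 9.0507 = 515.11 W

515.1 W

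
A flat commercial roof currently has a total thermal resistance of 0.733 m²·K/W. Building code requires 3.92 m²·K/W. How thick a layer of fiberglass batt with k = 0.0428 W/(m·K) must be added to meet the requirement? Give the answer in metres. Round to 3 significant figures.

0.136 m

ΔR = 3.92 − 0.733 = 3.187 m²·K/W
L = ΔR × k = 3.187 × 0.0428 = 0.1364 m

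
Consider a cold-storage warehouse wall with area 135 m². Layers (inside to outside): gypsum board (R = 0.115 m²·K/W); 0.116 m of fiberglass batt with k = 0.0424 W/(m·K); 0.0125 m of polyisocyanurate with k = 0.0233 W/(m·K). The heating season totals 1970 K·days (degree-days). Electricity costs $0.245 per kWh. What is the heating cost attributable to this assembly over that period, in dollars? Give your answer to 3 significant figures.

0.116/0.0424 = 2.736
0.0125/0.0233 = 0.5365
R_total = 0.115 + 2.736 + 0.5365 = 3.387 m²·K/W
E = A × HDD × 24 / R / 1000 = 135 × 1970 × 24 / 3.387 / 1000 = 1884 kWh
Cost = 1884 × 0.245 = $461.7

462 dollars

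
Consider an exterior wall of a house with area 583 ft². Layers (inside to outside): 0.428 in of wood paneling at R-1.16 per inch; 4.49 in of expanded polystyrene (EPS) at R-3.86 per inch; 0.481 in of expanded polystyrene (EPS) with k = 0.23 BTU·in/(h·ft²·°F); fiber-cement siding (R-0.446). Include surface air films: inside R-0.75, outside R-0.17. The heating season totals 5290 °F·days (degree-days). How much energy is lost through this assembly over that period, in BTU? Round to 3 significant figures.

3480000 BTU

0.428 × 1.16 = 0.4965
4.49 × 3.86 = 17.33
0.481/0.23 = 2.091
R_total = 0.75 + 0.4965 + 17.33 + 2.091 + 0.446 + 0.17 = 21.29 ft²·°F·h/BTU
E = A × HDD × 24 / R = 583 × 5290 × 24 / 21.29 = 3477000 BTU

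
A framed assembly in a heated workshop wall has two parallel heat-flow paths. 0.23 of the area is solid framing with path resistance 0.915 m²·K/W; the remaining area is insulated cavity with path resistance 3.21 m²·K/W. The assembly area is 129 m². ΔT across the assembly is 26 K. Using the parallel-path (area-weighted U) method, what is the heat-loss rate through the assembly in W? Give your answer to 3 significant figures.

1650 W

U_eff = 0.77/3.21 + 0.23/0.915 = 0.2399 + 0.2514 = 0.4912
R_eff = 1/U_eff = 2.036 m²·K/W
Q = 129 × 26 / 2.036 = 1648 W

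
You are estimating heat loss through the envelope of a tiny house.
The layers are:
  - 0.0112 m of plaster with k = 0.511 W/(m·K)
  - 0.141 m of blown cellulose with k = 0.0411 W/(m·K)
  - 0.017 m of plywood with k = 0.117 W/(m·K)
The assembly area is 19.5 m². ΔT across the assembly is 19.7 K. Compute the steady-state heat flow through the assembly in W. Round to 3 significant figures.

107 W

0.0112/0.511 = 0.02192
0.141/0.0411 = 3.431
0.017/0.117 = 0.1453
R_total = 0.02192 + 3.431 + 0.1453 = 3.598 m²·K/W
Q = A·ΔT/R = 19.5 × 19.7 / 3.598 = 106.8 W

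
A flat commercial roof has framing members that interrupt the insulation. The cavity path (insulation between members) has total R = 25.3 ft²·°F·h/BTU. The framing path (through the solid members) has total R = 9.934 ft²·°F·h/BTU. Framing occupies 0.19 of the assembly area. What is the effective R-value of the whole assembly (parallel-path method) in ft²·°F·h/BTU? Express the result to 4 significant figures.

U_eff = 0.81/25.3 + 0.19/9.934 = 0.032016 + 0.019126 = 0.051142
R_eff = 1/U_eff = 19.553 ft²·°F·h/BTU

19.55 ft²·°F·h/BTU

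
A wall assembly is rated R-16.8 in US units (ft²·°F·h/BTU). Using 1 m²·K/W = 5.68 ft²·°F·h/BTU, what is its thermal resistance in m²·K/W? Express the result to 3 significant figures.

2.96 m²·K/W

R_SI = 16.8/5.68 = 2.958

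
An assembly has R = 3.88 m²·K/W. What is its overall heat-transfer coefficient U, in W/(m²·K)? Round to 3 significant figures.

0.258 W/(m²·K)

U = 1/R = 1/3.88 = 0.2577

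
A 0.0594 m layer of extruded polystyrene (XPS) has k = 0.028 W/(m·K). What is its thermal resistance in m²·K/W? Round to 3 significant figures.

R = L/k = 0.0594/0.028 = 2.121 m²·K/W

2.12 m²·K/W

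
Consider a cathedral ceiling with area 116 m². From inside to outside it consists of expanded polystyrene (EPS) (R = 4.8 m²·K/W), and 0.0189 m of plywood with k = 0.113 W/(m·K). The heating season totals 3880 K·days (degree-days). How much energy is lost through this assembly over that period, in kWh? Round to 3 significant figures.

2170 kWh

0.0189/0.113 = 0.1673
R_total = 4.8 + 0.1673 = 4.967 m²·K/W
E = A × HDD × 24 / R / 1000 = 116 × 3880 × 24 / 4.967 / 1000 = 2175 kWh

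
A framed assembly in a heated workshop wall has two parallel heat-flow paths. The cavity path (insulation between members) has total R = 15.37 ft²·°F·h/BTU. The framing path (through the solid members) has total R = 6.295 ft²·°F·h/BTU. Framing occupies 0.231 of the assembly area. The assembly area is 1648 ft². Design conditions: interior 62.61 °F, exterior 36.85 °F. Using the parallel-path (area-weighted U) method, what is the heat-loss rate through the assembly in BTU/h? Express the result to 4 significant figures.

3682 BTU/h

U_eff = 0.769/15.37 + 0.231/6.295 = 0.050033 + 0.036696 = 0.086728
R_eff = 1/U_eff = 11.53 ft²·°F·h/BTU
Q = 1648 × (62.61 − 36.85) / 11.53 = 3681.8 BTU/h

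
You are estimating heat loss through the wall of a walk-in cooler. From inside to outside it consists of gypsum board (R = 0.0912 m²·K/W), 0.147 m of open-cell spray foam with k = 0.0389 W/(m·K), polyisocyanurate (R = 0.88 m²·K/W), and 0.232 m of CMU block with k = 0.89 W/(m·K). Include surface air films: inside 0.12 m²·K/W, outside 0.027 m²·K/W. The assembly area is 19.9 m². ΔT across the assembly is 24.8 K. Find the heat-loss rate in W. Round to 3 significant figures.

0.147/0.0389 = 3.779
0.232/0.89 = 0.2607
R_total = 0.12 + 0.0912 + 3.779 + 0.88 + 0.2607 + 0.027 = 5.158 m²·K/W
Q = A·ΔT/R = 19.9 × 24.8 / 5.158 = 95.68 W

95.7 W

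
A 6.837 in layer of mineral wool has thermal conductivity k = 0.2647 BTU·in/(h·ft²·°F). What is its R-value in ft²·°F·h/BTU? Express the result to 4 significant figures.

R = L/k = 6.837/0.2647 = 25.829 ft²·°F·h/BTU

25.83 ft²·°F·h/BTU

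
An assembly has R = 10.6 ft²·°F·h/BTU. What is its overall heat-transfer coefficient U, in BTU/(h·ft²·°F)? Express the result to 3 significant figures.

U = 1/R = 1/10.6 = 0.09434

0.0943 BTU/(h·ft²·°F)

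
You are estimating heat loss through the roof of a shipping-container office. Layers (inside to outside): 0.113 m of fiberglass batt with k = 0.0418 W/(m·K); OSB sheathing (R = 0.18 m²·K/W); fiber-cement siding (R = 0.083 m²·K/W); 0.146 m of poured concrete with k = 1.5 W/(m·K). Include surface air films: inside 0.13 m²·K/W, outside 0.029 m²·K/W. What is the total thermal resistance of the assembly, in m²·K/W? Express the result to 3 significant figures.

0.113/0.0418 = 2.703
0.146/1.5 = 0.09733
R_total = 0.13 + 2.703 + 0.18 + 0.083 + 0.09733 + 0.029 = 3.223 m²·K/W

3.22 m²·K/W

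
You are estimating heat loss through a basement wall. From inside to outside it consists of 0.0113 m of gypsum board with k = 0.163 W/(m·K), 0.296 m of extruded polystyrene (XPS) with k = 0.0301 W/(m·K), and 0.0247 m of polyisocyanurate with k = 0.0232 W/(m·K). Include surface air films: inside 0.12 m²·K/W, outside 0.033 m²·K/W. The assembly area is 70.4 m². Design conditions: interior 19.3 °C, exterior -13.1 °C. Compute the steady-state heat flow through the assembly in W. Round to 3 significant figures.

205 W

0.0113/0.163 = 0.06933
0.296/0.0301 = 9.834
0.0247/0.0232 = 1.065
R_total = 0.12 + 0.06933 + 9.834 + 1.065 + 0.033 = 11.12 m²·K/W
Q = A·ΔT/R = 70.4 × (19.3 − (-13.1)) / 11.12 = 205.1 W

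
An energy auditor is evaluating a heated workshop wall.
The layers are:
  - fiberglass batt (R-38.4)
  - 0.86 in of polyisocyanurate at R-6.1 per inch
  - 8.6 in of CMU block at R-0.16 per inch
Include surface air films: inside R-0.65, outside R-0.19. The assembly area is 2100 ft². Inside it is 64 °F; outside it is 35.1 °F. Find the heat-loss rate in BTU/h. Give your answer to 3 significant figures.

0.86 × 6.1 = 5.246
8.6 × 0.16 = 1.376
R_total = 0.65 + 38.4 + 5.246 + 1.376 + 0.19 = 45.86 ft²·°F·h/BTU
Q = A·ΔT/R = 2100 × (64 − 35.1) / 45.86 = 1323 BTU/h

1320 BTU/h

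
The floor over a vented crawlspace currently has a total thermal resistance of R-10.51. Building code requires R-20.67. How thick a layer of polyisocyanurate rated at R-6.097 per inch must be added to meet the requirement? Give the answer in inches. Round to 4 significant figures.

1.666 in

ΔR = 20.67 − 10.51 = 10.16 ft²·°F·h/BTU
L = ΔR / (R/in) = 10.16/6.097 = 1.6664 in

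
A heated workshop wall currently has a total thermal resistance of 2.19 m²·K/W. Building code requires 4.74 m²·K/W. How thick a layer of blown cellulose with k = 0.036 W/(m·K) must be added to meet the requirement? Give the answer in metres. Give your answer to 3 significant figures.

0.0918 m

ΔR = 4.74 − 2.19 = 2.55 m²·K/W
L = ΔR × k = 2.55 × 0.036 = 0.0918 m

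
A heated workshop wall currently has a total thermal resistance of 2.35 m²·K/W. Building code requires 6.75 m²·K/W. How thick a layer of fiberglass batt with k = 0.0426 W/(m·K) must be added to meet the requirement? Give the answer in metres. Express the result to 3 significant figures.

0.187 m

ΔR = 6.75 − 2.35 = 4.4 m²·K/W
L = ΔR × k = 4.4 × 0.0426 = 0.1874 m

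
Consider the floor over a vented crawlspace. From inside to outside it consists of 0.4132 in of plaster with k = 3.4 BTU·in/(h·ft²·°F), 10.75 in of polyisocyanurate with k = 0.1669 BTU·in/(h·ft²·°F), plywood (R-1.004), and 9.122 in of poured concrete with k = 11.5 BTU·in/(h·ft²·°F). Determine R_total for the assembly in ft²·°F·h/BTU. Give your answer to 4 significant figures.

66.33 ft²·°F·h/BTU

0.4132/3.4 = 0.12153
10.75/0.1669 = 64.41
9.122/11.5 = 0.79322
R_total = 0.12153 + 64.41 + 1.004 + 0.79322 = 66.329 ft²·°F·h/BTU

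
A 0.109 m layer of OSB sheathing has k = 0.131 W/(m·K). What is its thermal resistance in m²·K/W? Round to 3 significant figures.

R = L/k = 0.109/0.131 = 0.8321 m²·K/W

0.832 m²·K/W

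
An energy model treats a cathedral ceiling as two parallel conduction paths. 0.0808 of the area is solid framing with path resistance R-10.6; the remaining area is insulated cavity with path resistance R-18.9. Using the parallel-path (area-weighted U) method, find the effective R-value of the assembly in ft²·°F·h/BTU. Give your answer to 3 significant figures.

U_eff = 0.9192/18.9 + 0.0808/10.6 = 0.04863 + 0.007623 = 0.05626
R_eff = 1/U_eff = 17.78 ft²·°F·h/BTU

17.8 ft²·°F·h/BTU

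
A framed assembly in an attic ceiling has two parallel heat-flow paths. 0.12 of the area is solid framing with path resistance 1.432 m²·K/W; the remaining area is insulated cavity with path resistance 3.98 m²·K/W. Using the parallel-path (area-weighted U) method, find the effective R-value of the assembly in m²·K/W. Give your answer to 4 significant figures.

3.280 m²·K/W

U_eff = 0.88/3.98 + 0.12/1.432 = 0.22111 + 0.083799 = 0.3049
R_eff = 1/U_eff = 3.2797 m²·K/W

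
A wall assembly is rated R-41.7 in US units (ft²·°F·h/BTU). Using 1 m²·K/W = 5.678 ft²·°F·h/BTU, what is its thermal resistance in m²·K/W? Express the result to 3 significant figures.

R_SI = 41.7/5.678 = 7.344

7.34 m²·K/W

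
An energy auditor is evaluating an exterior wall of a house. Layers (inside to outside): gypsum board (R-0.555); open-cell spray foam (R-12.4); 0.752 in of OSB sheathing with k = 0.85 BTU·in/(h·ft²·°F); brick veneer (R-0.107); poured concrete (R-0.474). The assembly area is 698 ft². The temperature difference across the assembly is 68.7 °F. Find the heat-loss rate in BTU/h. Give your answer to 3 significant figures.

3330 BTU/h

0.752/0.85 = 0.8847
R_total = 0.555 + 12.4 + 0.8847 + 0.107 + 0.474 = 14.42 ft²·°F·h/BTU
Q = A·ΔT/R = 698 × 68.7 / 14.42 = 3325 BTU/h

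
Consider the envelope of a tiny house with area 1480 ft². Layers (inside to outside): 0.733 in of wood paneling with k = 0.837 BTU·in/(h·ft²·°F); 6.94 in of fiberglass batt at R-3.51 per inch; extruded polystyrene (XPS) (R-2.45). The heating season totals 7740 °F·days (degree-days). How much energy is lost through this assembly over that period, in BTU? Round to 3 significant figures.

0.733/0.837 = 0.8757
6.94 × 3.51 = 24.36
R_total = 0.8757 + 24.36 + 2.45 = 27.69 ft²·°F·h/BTU
E = A × HDD × 24 / R = 1480 × 7740 × 24 / 27.69 = 9930000 BTU

9930000 BTU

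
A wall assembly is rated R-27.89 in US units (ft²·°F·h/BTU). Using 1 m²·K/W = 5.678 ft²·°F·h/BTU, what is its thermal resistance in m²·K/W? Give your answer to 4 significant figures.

4.912 m²·K/W

R_SI = 27.89/5.678 = 4.9119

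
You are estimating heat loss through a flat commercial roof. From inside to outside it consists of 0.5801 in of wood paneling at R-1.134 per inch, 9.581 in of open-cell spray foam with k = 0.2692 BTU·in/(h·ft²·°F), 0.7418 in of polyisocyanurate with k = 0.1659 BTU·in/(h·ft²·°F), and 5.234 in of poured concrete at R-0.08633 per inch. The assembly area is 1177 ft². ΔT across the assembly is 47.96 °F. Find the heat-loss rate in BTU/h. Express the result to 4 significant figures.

0.5801 × 1.134 = 0.65783
9.581/0.2692 = 35.591
0.7418/0.1659 = 4.4714
5.234 × 0.08633 = 0.45185
R_total = 0.65783 + 35.591 + 4.4714 + 0.45185 = 41.172 ft²·°F·h/BTU
Q = A·ΔT/R = 1177 × 47.96 / 41.172 = 1371.1 BTU/h

1371 BTU/h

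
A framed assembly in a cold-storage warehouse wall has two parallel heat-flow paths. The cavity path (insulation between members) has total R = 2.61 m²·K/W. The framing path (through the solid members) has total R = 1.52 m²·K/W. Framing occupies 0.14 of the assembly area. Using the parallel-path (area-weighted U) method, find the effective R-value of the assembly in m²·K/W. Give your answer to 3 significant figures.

U_eff = 0.86/2.61 + 0.14/1.52 = 0.3295 + 0.09211 = 0.4216
R_eff = 1/U_eff = 2.372 m²·K/W

2.37 m²·K/W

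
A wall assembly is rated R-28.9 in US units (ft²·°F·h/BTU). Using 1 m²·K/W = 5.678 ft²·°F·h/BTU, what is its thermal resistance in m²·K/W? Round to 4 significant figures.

5.090 m²·K/W

R_SI = 28.9/5.678 = 5.0898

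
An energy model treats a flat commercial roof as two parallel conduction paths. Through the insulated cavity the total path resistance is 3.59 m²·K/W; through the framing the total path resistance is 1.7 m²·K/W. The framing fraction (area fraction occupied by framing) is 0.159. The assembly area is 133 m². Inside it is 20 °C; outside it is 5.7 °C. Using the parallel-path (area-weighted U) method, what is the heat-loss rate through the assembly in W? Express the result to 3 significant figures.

U_eff = 0.841/3.59 + 0.159/1.7 = 0.2343 + 0.09353 = 0.3278
R_eff = 1/U_eff = 3.051 m²·K/W
Q = 133 × (20 − 5.7) / 3.051 = 623.4 W

623 W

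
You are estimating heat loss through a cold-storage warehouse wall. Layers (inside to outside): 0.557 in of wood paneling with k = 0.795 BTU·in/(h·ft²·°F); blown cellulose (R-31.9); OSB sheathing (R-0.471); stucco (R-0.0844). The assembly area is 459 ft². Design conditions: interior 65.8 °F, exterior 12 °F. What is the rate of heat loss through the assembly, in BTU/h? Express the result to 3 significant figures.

0.557/0.795 = 0.7006
R_total = 0.7006 + 31.9 + 0.471 + 0.0844 = 33.16 ft²·°F·h/BTU
Q = A·ΔT/R = 459 × (65.8 − 12) / 33.16 = 744.8 BTU/h

745 BTU/h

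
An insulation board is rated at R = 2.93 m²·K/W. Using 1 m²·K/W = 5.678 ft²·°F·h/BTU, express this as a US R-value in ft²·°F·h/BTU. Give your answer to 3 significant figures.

R_US = 2.93 × 5.678 = 16.64

16.6 ft²·°F·h/BTU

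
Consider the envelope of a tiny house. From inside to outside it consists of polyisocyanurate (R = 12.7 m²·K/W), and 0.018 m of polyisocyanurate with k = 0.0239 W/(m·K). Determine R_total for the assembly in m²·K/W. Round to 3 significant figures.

0.018/0.0239 = 0.7531
R_total = 12.7 + 0.7531 = 13.45 m²·K/W

13.5 m²·K/W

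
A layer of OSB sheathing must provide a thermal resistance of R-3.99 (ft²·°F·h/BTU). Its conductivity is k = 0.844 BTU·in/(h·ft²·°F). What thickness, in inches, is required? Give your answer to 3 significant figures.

L = R × k = 3.99 × 0.844 = 3.368 in

3.37 in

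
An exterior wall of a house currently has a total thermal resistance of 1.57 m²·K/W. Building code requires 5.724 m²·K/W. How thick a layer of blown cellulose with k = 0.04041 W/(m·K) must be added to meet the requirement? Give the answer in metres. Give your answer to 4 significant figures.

ΔR = 5.724 − 1.57 = 4.154 m²·K/W
L = ΔR × k = 4.154 × 0.04041 = 0.16786 m

0.1679 m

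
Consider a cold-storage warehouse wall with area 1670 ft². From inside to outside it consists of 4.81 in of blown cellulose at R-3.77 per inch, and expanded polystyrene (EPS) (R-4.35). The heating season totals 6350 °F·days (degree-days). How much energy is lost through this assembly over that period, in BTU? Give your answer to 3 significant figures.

11300000 BTU

4.81 × 3.77 = 18.13
R_total = 18.13 + 4.35 = 22.48 ft²·°F·h/BTU
E = A × HDD × 24 / R = 1670 × 6350 × 24 / 22.48 = 11320000 BTU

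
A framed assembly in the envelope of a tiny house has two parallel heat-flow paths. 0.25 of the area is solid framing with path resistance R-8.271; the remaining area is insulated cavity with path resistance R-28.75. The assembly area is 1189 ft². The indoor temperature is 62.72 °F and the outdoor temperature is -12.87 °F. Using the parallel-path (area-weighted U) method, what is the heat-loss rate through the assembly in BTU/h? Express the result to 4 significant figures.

5061 BTU/h

U_eff = 0.75/28.75 + 0.25/8.271 = 0.026087 + 0.030226 = 0.056313
R_eff = 1/U_eff = 17.758 ft²·°F·h/BTU
Q = 1189 × (62.72 − (-12.87)) / 17.758 = 5061.2 BTU/h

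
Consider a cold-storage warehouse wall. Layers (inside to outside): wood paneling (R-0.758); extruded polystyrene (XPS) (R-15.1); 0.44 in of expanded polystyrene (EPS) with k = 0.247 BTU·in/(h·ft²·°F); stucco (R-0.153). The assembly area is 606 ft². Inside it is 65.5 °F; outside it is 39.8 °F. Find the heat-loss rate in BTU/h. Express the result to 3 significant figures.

875 BTU/h

0.44/0.247 = 1.781
R_total = 0.758 + 15.1 + 1.781 + 0.153 = 17.79 ft²·°F·h/BTU
Q = A·ΔT/R = 606 × (65.5 − 39.8) / 17.79 = 875.3 BTU/h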